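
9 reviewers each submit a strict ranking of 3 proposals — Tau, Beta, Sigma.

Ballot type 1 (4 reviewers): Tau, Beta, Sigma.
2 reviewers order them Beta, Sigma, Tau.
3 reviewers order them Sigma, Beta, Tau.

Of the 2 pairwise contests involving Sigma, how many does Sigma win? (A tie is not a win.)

Sigma against each rival (9 reviewers):
Sigma vs Tau: Sigma wins 5–4.
Sigma vs Beta: 3 for Sigma, 6 for Beta — Beta by 6–3.
Sigma beats Tau; loses to Beta — 1 pairwise win.

1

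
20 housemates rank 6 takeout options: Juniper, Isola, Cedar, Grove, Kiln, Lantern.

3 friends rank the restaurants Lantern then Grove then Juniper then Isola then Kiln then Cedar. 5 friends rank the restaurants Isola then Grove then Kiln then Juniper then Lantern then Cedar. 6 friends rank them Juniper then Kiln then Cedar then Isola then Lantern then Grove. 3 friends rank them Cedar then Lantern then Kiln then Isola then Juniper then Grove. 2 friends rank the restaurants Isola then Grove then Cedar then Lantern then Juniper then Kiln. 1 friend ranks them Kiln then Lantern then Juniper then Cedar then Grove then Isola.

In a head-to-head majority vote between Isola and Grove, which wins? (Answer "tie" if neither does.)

Ballots ranking Isola above Grove: 5 + 6 + 3 + 2 = 16.
Ballots ranking Grove above Isola: 20 − 16 = 4.
Isola wins the head-to-head 16–4.

Isola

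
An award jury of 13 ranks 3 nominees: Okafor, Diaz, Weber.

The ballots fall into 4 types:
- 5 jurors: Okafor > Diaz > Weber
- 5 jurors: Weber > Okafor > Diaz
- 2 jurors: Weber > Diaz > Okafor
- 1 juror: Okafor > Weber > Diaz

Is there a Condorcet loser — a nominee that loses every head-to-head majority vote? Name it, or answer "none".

Head-to-head results (13 jurors):
Okafor vs Diaz: 5+5+1 = 11 for Okafor, 2 for Diaz — Okafor by 11–2.
Okafor vs Weber: Weber, 7–6.
Diaz vs Weber: Diaz is ranked higher on 5 ballots, Weber on 8. Weber wins 8–5.
Diaz loses to every other nominee — it is the Condorcet loser.

Diaz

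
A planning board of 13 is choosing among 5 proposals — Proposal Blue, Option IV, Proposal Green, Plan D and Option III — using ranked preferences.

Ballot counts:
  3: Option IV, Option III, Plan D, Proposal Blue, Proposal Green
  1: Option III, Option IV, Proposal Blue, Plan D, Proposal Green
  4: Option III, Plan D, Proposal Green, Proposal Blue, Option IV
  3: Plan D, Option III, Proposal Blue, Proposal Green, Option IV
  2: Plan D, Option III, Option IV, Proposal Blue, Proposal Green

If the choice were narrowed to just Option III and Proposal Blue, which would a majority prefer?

Option III

Ballots ranking Option III above Proposal Blue: 3 + 1 + 4 + 3 + 2 = 13.
Ballots ranking Proposal Blue above Option III: 13 − 13 = 0.
Option III wins the head-to-head 13–0.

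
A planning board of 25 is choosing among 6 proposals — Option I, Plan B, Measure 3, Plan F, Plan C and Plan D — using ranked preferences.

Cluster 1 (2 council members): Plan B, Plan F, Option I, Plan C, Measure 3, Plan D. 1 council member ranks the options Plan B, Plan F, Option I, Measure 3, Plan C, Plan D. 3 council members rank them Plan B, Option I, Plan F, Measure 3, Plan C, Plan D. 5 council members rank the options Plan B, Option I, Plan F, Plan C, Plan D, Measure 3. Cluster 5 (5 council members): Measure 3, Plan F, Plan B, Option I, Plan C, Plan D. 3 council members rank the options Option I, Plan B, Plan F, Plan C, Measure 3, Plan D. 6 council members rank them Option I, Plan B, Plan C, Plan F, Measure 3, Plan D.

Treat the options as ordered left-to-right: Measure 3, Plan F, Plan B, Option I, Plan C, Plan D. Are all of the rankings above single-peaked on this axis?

yes

Axis positions: Measure 3=1, Plan F=2, Plan B=3, Option I=4, Plan C=5, Plan D=6.
Cluster 1 (peak Plan B at position 3): ranking walks positions 3-2-4-5-1-6, expanding outward from the peak — single-peaked.
Cluster 2 (peak Plan B at position 3): ranking walks positions 3-2-4-1-5-6, expanding outward from the peak — single-peaked.
Cluster 3 (peak Plan B at position 3): ranking walks positions 3-4-2-1-5-6, expanding outward from the peak — single-peaked.
Cluster 4 (peak Plan B at position 3): ranking walks positions 3-4-2-5-6-1, expanding outward from the peak — single-peaked.
Cluster 5 (peak Measure 3 at position 1): ranking walks positions 1-2-3-4-5-6, expanding outward from the peak — single-peaked.
Cluster 6 (peak Option I at position 4): ranking walks positions 4-3-2-5-1-6, expanding outward from the peak — single-peaked.
Cluster 7 (peak Option I at position 4): ranking walks positions 4-3-5-2-1-6, expanding outward from the peak — single-peaked.
Every ranking is single-peaked on this axis.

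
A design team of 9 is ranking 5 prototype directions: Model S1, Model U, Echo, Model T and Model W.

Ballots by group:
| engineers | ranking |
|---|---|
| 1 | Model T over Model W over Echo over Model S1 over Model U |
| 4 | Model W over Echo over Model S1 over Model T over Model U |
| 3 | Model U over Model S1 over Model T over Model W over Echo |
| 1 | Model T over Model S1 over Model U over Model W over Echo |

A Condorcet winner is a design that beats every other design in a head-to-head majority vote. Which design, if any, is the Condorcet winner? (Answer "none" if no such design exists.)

none

Pairwise majorities:
Model S1 vs Model U: Model S1 wins 6–3.
Model S1 vs Echo: Echo wins 5–4.
Model S1 vs Model T: Model S1 wins 7–2.
Model S1–Model W: Model W 5–4.
Model U vs Echo: 3+1 = 4 for Model U, 5 for Echo — Echo by 5–4.
Model U vs Model T: 3 to 6, Model T.
Model U vs Model W: Model W, 5–4.
Echo vs Model T: Echo is ranked higher on 4 ballots, Model T on 5. Model T wins 5–4.
Echo vs Model W: 0 to 9, Model W.
Model T vs Model W: Model T preferred on 1+3+1 = 5 ballots; Model T wins 5–4.
No design is unbeaten: Model S1 loses to Echo; Model U loses to Model S1; Echo loses to Model T; Model T loses to Model S1; Model W loses to Model T. In particular Model S1 > Model T > Echo > Model S1 is a majority cycle — no Condorcet winner exists.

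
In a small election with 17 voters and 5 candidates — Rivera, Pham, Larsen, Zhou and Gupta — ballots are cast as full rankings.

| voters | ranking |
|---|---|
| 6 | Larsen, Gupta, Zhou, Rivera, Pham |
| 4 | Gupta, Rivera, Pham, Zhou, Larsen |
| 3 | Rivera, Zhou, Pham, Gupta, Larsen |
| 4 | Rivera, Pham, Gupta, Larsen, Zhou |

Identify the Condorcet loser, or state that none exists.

none

Head-to-head results (17 voters):
Rivera vs Pham: 17 to 0, Rivera.
Rivera vs Larsen: 4+3+4 = 11 for Rivera, 6 for Larsen — Rivera by 11–6.
Rivera vs Zhou: Rivera wins 11–6.
Rivera vs Gupta: Gupta, 10–7.
Pham vs Larsen: Pham wins 11–6.
Pham vs Zhou: 4+4 = 8 for Pham, 9 for Zhou — Zhou by 9–8.
Pham vs Gupta: Pham preferred on 3+4 = 7 ballots; Gupta wins 10–7.
Larsen vs Zhou: Larsen wins 10–7.
Larsen vs Gupta: Gupta, 11–6.
Zhou vs Gupta: Zhou preferred on 3 ballots; Gupta wins 14–3.
Every candidate wins at least one matchup (Rivera beats Pham; Pham beats Larsen; Larsen beats Zhou; Zhou beats Pham; Gupta beats Rivera), so there is no Condorcet loser.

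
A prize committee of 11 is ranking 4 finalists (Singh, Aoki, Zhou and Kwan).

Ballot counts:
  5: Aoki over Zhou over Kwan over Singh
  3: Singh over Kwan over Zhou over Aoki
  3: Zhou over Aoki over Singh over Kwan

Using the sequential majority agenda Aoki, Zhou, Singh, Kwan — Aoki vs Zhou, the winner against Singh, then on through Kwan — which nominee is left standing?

Zhou

Round 1: Aoki vs Zhou — 5–6, Zhou advances.
Round 2: Zhou vs Singh — 8–3, Zhou advances.
Round 3: Zhou vs Kwan — 8–3, Zhou advances.
Zhou survives the agenda.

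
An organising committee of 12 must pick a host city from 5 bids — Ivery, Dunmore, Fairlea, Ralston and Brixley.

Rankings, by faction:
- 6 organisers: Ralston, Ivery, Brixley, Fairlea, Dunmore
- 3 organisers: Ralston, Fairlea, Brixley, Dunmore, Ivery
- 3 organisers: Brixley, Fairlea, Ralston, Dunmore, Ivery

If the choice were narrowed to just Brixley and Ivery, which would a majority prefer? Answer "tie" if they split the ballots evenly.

Ballots ranking Brixley above Ivery: 3 + 3 = 6.
Ballots ranking Ivery above Brixley: 12 − 6 = 6.
6–6: the pair ties.

tie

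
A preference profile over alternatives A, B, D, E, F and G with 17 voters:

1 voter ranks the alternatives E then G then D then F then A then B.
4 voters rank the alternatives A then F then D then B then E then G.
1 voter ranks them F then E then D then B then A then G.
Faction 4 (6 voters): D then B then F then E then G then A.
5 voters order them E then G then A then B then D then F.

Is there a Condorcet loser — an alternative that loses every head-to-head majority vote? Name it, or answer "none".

Pairwise majorities:
A–B: A 10–7.
A vs D: A wins 9–8.
A vs E: 4 to 13, E.
A vs F: A, 9–8.
A vs G: G wins 12–5.
B–D: D 12–5.
B vs E: 4+6 = 10 for B, 7 for E — B by 10–7.
B vs F: B, 11–6.
B vs G: B is ranked higher on 4+1+6 = 11 ballots, G on 6. B wins 11–6.
D vs E: 4+6 = 10 for D, 7 for E — D by 10–7.
D vs F: D wins 12–5.
D vs G: 11 to 6, D.
E–F: F 11–6.
E vs G: E, 17–0.
F–G: F 11–6.
Each alternative has at least one pairwise win (A beats B; B beats E; D beats B; E beats A; F beats E; G beats A) — no Condorcet loser.

none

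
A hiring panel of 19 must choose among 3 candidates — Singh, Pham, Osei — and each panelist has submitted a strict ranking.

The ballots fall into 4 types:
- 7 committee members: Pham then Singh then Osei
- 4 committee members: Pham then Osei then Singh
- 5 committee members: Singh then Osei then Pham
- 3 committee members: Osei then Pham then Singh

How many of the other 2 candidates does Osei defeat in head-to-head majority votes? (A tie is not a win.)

0

Osei against each rival (19 committee members):
Osei vs Singh: 4+3 = 7 for Osei, 12 for Singh — Singh by 12–7.
Osei vs Pham: Pham wins 11–8.
Osei beats no one; loses to Singh, Pham — 0 pairwise wins.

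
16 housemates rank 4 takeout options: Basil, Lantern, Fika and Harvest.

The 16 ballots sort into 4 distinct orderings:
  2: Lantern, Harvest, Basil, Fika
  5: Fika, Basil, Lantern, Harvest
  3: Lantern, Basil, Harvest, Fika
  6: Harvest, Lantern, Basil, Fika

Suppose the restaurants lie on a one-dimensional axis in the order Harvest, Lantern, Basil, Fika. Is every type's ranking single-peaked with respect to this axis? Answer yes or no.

yes

Axis positions: Harvest=1, Lantern=2, Basil=3, Fika=4.
Type 1 (peak Lantern at position 2): ranking walks positions 2-1-3-4, expanding outward from the peak — single-peaked.
Type 2 (peak Fika at position 4): ranking walks positions 4-3-2-1, expanding outward from the peak — single-peaked.
Type 3 (peak Lantern at position 2): ranking walks positions 2-3-1-4, expanding outward from the peak — single-peaked.
Type 4 (peak Harvest at position 1): ranking walks positions 1-2-3-4, expanding outward from the peak — single-peaked.
Every ranking is single-peaked on this axis.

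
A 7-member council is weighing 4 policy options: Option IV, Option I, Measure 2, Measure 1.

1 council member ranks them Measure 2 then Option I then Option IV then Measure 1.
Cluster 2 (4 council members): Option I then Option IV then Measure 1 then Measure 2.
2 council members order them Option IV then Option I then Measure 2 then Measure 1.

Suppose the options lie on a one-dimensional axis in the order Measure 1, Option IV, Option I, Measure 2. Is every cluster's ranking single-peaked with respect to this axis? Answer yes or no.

Axis positions: Measure 1=1, Option IV=2, Option I=3, Measure 2=4.
Cluster 1 (peak Measure 2 at position 4): ranking walks positions 4-3-2-1, expanding outward from the peak — single-peaked.
Cluster 2 (peak Option I at position 3): ranking walks positions 3-2-1-4, expanding outward from the peak — single-peaked.
Cluster 3 (peak Option IV at position 2): ranking walks positions 2-3-4-1, expanding outward from the peak — single-peaked.
Every ranking is single-peaked on this axis.

yes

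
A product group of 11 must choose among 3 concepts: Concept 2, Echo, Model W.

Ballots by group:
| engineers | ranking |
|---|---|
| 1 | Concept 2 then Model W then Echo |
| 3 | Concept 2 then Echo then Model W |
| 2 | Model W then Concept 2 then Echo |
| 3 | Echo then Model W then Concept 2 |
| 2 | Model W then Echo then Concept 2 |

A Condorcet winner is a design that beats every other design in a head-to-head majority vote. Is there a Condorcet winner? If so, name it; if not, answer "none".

Head-to-head results (11 engineers):
Concept 2 vs Echo: Concept 2 is ranked higher on 1+3+2 = 6 ballots, Echo on 5. Concept 2 wins 6–5.
Concept 2 vs Model W: 4 to 7, Model W.
Echo vs Model W: Echo preferred on 3+3 = 6 ballots; Echo wins 6–5.
No design is unbeaten: Concept 2 loses to Model W; Echo loses to Concept 2; Model W loses to Echo. In particular Concept 2 beats Echo beats Model W beats Concept 2 is a majority cycle — no Condorcet winner exists.

none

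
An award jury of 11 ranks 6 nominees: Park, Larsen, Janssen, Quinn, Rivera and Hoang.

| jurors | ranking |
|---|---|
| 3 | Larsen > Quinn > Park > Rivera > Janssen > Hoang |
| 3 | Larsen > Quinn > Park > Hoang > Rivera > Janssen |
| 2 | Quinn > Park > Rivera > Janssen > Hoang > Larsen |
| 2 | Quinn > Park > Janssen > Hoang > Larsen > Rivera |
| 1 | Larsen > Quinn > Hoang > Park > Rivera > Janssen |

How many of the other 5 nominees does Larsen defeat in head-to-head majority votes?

Larsen against each rival (11 jurors):
Larsen vs Park: Larsen is ranked higher on 3+3+1 = 7 ballots, Park on 4. Larsen wins 7–4.
Larsen vs Janssen: Larsen wins 7–4.
Larsen vs Quinn: 7 to 4, Larsen.
Larsen vs Rivera: Larsen is ranked higher on 3+3+2+1 = 9 ballots, Rivera on 2. Larsen wins 9–2.
Larsen–Hoang: Larsen 7–4.
Larsen beats Park, Janssen, Quinn, Rivera, Hoang — 5 pairwise wins.

5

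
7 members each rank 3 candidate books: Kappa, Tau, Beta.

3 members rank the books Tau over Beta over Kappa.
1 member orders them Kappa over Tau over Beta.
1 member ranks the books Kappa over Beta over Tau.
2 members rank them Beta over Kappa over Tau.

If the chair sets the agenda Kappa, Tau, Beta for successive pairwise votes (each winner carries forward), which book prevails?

Beta

Round 1: Kappa vs Tau — 4–3, Kappa advances.
Round 2: Kappa vs Beta — 2–5, Beta advances.
The agenda winner is Beta.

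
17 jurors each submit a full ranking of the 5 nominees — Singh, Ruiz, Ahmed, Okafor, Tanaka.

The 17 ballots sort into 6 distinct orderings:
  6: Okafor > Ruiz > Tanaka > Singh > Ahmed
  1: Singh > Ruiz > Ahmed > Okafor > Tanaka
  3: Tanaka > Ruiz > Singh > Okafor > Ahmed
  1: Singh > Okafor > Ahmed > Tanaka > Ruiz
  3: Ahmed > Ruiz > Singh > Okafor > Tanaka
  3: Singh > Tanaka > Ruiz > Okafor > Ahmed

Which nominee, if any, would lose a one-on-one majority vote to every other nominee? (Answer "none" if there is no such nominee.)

Ahmed

Pairwise majorities:
Singh vs Ruiz: Ruiz, 12–5.
Singh vs Ahmed: 6+1+3+1+3 = 14 for Singh, 3 for Ahmed — Singh by 14–3.
Singh vs Okafor: Singh, 11–6.
Singh vs Tanaka: 8 to 9, Tanaka.
Ruiz vs Ahmed: Ruiz wins 13–4.
Ruiz vs Okafor: 1+3+3+3 = 10 for Ruiz, 7 for Okafor — Ruiz by 10–7.
Ruiz vs Tanaka: Ruiz wins 10–7.
Ahmed vs Okafor: 1+3 = 4 for Ahmed, 13 for Okafor — Okafor by 13–4.
Ahmed vs Tanaka: 1+1+3 = 5 for Ahmed, 12 for Tanaka — Tanaka by 12–5.
Okafor vs Tanaka: Okafor, 11–6.
Ahmed loses to every other nominee — it is the Condorcet loser.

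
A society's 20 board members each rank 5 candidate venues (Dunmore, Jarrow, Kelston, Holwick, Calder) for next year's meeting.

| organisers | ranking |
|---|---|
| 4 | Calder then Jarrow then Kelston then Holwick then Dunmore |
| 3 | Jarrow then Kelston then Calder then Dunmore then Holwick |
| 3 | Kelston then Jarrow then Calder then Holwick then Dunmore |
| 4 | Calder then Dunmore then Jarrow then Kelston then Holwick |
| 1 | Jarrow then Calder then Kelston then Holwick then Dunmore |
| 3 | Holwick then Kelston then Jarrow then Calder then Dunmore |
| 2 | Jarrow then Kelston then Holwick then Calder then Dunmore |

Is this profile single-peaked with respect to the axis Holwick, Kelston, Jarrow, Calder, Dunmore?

Axis positions: Holwick=1, Kelston=2, Jarrow=3, Calder=4, Dunmore=5.
Cluster 1 (peak Calder at position 4): ranking walks positions 4-3-2-1-5, expanding outward from the peak — single-peaked.
Cluster 2 (peak Jarrow at position 3): ranking walks positions 3-2-4-5-1, expanding outward from the peak — single-peaked.
Cluster 3 (peak Kelston at position 2): ranking walks positions 2-3-4-1-5, expanding outward from the peak — single-peaked.
Cluster 4 (peak Calder at position 4): ranking walks positions 4-5-3-2-1, expanding outward from the peak — single-peaked.
Cluster 5 (peak Jarrow at position 3): ranking walks positions 3-4-2-1-5, expanding outward from the peak — single-peaked.
Cluster 6 (peak Holwick at position 1): ranking walks positions 1-2-3-4-5, expanding outward from the peak — single-peaked.
Cluster 7 (peak Jarrow at position 3): ranking walks positions 3-2-1-4-5, expanding outward from the peak — single-peaked.
Every ranking is single-peaked on this axis.

yes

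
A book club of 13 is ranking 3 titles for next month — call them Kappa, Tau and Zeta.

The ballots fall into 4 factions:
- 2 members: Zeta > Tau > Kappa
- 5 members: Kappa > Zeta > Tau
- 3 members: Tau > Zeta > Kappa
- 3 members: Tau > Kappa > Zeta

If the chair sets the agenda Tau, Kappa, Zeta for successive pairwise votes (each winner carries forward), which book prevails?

Round 1: Tau vs Kappa — 8–5, Tau advances.
Round 2: Tau vs Zeta — 6–7, Zeta advances.
The agenda winner is Zeta.

Zeta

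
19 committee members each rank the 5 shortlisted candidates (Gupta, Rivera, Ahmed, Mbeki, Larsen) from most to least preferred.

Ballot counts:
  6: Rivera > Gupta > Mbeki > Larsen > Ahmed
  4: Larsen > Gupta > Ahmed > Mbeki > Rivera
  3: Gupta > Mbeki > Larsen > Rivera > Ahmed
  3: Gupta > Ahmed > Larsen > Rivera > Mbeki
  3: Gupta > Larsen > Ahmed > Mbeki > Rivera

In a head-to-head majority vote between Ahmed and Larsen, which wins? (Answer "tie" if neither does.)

Larsen

Ballots ranking Ahmed above Larsen: 3.
Ballots ranking Larsen above Ahmed: 19 − 3 = 16.
Larsen wins the head-to-head 16–3.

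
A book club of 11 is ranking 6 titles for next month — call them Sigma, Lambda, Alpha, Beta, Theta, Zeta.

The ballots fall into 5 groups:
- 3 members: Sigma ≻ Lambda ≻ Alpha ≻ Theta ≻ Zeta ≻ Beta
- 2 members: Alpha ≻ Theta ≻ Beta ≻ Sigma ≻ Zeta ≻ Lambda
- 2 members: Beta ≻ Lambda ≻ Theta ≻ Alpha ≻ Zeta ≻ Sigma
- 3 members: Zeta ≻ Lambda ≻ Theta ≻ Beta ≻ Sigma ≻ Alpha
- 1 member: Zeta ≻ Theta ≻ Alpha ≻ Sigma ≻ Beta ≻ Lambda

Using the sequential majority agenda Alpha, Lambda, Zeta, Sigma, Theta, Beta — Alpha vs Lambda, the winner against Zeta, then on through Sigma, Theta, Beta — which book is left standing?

Round 1: Alpha vs Lambda — 3–8, Lambda advances.
Round 2: Lambda vs Zeta — 5–6, Zeta advances.
Round 3: Zeta vs Sigma — 6–5, Zeta advances.
Round 4: Zeta vs Theta — 4–7, Theta advances.
Round 5: Theta vs Beta — 9–2, Theta advances.
The agenda winner is Theta.

Theta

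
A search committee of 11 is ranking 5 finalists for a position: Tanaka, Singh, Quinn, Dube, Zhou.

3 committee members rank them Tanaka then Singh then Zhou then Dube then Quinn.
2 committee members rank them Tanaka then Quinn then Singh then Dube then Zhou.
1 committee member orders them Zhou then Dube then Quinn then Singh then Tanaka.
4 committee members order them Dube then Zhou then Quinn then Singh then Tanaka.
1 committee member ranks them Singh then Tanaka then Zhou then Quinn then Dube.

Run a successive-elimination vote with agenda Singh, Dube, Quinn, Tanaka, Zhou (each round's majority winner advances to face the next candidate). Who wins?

Tanaka

Round 1: Singh vs Dube — 6–5, Singh advances.
Round 2: Singh vs Quinn — 4–7, Quinn advances.
Round 3: Quinn vs Tanaka — 5–6, Tanaka advances.
Round 4: Tanaka vs Zhou — 6–5, Tanaka advances.
The agenda winner is Tanaka.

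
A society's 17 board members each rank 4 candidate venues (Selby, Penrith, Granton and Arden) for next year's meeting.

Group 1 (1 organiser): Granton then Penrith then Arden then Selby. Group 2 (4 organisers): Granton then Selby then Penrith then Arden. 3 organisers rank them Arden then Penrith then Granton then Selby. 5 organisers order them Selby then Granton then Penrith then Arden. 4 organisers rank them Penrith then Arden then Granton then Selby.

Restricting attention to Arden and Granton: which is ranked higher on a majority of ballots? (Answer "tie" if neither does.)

Ballots ranking Arden above Granton: 3 + 4 = 7.
Ballots ranking Granton above Arden: 17 − 7 = 10.
Granton wins the head-to-head 10–7.

Granton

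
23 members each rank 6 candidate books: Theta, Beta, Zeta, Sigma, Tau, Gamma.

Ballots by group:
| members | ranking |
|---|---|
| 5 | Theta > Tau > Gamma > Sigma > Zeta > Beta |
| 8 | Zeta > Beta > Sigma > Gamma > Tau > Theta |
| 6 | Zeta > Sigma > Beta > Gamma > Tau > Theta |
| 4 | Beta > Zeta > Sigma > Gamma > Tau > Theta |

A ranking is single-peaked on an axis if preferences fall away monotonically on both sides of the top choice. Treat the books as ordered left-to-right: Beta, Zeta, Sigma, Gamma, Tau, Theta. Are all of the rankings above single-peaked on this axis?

yes

Axis positions: Beta=1, Zeta=2, Sigma=3, Gamma=4, Tau=5, Theta=6.
Group 1 (peak Theta at position 6): ranking walks positions 6-5-4-3-2-1, expanding outward from the peak — single-peaked.
Group 2 (peak Zeta at position 2): ranking walks positions 2-1-3-4-5-6, expanding outward from the peak — single-peaked.
Group 3 (peak Zeta at position 2): ranking walks positions 2-3-1-4-5-6, expanding outward from the peak — single-peaked.
Group 4 (peak Beta at position 1): ranking walks positions 1-2-3-4-5-6, expanding outward from the peak — single-peaked.
Every ranking is single-peaked on this axis.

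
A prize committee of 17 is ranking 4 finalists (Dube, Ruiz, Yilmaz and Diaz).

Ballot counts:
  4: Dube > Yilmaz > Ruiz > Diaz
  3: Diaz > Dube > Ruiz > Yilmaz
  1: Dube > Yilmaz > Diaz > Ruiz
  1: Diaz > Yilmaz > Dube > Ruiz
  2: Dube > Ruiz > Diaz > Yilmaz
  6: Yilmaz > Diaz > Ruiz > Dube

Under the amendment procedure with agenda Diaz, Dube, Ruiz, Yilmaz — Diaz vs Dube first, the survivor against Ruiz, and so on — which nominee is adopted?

Round 1: Diaz vs Dube — 10–7, Diaz advances.
Round 2: Diaz vs Ruiz — 11–6, Diaz advances.
Round 3: Diaz vs Yilmaz — 6–11, Yilmaz advances.
Yilmaz survives the agenda.

Yilmaz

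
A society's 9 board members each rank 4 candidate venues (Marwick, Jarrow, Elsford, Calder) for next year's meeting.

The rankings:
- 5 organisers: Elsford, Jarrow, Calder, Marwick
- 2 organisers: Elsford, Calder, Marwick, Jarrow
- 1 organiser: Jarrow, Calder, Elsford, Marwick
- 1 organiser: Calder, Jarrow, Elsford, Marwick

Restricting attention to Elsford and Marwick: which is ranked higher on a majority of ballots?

Elsford

Ballots ranking Elsford above Marwick: 5 + 2 + 1 + 1 = 9.
Ballots ranking Marwick above Elsford: 9 − 9 = 0.
Elsford wins the head-to-head 9–0.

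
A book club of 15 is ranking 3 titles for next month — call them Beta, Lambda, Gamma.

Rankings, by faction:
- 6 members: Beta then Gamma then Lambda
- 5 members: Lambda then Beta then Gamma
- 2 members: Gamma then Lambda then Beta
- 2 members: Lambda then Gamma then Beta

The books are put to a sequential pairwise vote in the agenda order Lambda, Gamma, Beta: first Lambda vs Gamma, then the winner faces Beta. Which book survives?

Beta

Round 1: Lambda vs Gamma — 7–8, Gamma advances.
Round 2: Gamma vs Beta — 4–11, Beta advances.
Beta survives the agenda.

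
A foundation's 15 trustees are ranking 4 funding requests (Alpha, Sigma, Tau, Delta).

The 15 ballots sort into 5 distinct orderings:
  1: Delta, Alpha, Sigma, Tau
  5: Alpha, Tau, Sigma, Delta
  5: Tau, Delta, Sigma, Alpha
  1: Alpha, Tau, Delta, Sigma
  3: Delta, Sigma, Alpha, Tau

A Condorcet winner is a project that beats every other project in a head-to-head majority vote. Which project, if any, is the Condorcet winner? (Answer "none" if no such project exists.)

none

Pairwise majorities:
Alpha vs Sigma: Sigma wins 8–7.
Alpha vs Tau: Alpha, 10–5.
Alpha vs Delta: Delta wins 9–6.
Sigma–Tau: Tau 11–4.
Sigma–Delta: Delta 10–5.
Tau vs Delta: Tau, 11–4.
Every project loses at least once (Alpha loses to Sigma; Sigma loses to Tau; Tau loses to Alpha; Delta loses to Tau). The majority relation contains the cycle Alpha → Tau → Sigma → Alpha, so there is no Condorcet winner.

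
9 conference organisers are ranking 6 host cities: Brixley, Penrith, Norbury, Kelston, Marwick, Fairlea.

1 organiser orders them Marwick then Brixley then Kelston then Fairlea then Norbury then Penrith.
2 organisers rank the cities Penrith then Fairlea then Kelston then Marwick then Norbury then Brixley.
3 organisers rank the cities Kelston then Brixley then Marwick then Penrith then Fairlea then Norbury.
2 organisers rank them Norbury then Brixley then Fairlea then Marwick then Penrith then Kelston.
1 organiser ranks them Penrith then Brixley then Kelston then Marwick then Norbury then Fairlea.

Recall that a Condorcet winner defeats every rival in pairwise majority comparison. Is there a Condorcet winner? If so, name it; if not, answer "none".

Check each pair by majority over 9 ballots:
Brixley–Penrith: Brixley 6–3.
Brixley vs Norbury: Brixley, 5–4.
Brixley–Kelston: Kelston 5–4.
Brixley vs Marwick: Brixley, 6–3.
Brixley vs Fairlea: Brixley, 7–2.
Penrith–Norbury: Penrith 6–3.
Penrith vs Kelston: Penrith, 5–4.
Penrith vs Marwick: Marwick, 6–3.
Penrith vs Fairlea: Penrith wins 6–3.
Norbury vs Kelston: Kelston, 7–2.
Norbury vs Marwick: Marwick wins 7–2.
Norbury vs Fairlea: Fairlea, 6–3.
Kelston–Marwick: Kelston 6–3.
Kelston–Fairlea: Kelston 5–4.
Marwick vs Fairlea: Marwick, 5–4.
No city is unbeaten: Brixley loses to Kelston; Penrith loses to Brixley; Norbury loses to Brixley; Kelston loses to Penrith; Marwick loses to Brixley; Fairlea loses to Brixley. In particular Brixley → Penrith → Kelston → Brixley is a majority cycle — no Condorcet winner exists.

none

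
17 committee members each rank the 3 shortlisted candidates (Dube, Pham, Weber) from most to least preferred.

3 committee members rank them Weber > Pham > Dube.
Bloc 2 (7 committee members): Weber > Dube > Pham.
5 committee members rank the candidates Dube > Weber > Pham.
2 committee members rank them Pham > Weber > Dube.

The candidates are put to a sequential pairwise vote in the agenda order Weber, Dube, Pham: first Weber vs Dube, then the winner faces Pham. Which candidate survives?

Round 1: Weber vs Dube — 12–5, Weber advances.
Round 2: Weber vs Pham — 15–2, Weber advances.
The agenda winner is Weber.

Weber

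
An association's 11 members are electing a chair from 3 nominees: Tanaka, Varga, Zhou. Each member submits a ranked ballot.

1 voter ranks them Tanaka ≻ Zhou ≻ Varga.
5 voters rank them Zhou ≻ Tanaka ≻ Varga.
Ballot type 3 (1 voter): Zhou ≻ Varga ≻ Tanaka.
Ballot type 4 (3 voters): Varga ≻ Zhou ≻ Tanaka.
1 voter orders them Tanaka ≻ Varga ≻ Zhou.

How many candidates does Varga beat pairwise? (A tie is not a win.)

0

Varga against each rival (11 voters):
Varga–Tanaka: Tanaka 7–4.
Varga–Zhou: Zhou 7–4.
Varga beats no one; loses to Tanaka, Zhou — 0 pairwise wins.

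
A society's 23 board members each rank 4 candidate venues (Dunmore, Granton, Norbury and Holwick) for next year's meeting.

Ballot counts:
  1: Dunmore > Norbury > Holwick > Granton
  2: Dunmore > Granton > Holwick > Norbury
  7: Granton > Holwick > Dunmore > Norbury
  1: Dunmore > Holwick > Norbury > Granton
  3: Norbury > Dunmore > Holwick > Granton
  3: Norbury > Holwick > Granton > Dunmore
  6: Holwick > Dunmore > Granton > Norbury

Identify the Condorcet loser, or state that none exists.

Norbury

Head-to-head results (23 organisers):
Dunmore vs Granton: Dunmore wins 13–10.
Dunmore vs Norbury: 1+2+7+1+6 = 17 for Dunmore, 6 for Norbury — Dunmore by 17–6.
Dunmore vs Holwick: Dunmore is ranked higher on 1+2+1+3 = 7 ballots, Holwick on 16. Holwick wins 16–7.
Granton vs Norbury: Granton is ranked higher on 2+7+6 = 15 ballots, Norbury on 8. Granton wins 15–8.
Granton vs Holwick: 9 to 14, Holwick.
Norbury vs Holwick: Norbury is ranked higher on 1+3+3 = 7 ballots, Holwick on 16. Holwick wins 16–7.
Only Norbury has no wins; Norbury is the Condorcet loser.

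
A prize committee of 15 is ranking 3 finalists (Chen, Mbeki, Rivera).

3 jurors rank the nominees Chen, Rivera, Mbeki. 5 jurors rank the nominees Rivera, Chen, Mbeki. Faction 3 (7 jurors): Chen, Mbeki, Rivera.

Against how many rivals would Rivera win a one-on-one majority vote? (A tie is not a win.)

1

Rivera against each rival (15 jurors):
Rivera vs Chen: Rivera is ranked higher on 5 ballots, Chen on 10. Chen wins 10–5.
Rivera vs Mbeki: Rivera, 8–7.
Rivera beats Mbeki; loses to Chen — 1 pairwise win.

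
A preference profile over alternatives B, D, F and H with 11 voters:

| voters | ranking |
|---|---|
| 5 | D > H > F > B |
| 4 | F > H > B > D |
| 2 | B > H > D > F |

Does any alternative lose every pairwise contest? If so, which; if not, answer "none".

Head-to-head results (11 voters):
B vs D: B, 6–5.
B vs F: B is ranked higher on 2 ballots, F on 9. F wins 9–2.
B vs H: 2 for B, 9 for H — H by 9–2.
D vs F: D, 7–4.
D vs H: H wins 6–5.
F vs H: H, 7–4.
Every alternative wins at least one matchup (B beats D; D beats F; F beats B; H beats B), so there is no Condorcet loser.

none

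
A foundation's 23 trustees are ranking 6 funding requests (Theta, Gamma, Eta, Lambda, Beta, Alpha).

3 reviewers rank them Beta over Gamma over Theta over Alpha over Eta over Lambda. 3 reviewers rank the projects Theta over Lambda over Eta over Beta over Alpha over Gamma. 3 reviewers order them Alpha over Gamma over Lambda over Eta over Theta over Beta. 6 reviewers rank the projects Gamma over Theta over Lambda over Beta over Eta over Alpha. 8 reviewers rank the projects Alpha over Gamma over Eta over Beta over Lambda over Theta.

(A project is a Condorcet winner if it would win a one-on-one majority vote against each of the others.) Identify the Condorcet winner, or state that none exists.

none

Pairwise majorities:
Theta vs Gamma: Gamma wins 20–3.
Theta–Eta: Theta 12–11.
Theta vs Lambda: Theta wins 12–11.
Theta vs Beta: Theta, 12–11.
Theta–Alpha: Theta 12–11.
Gamma vs Eta: Gamma wins 20–3.
Gamma–Lambda: Gamma 20–3.
Gamma vs Beta: Gamma, 17–6.
Gamma vs Alpha: Alpha wins 14–9.
Eta vs Lambda: Lambda, 12–11.
Eta vs Beta: Eta wins 14–9.
Eta vs Alpha: Alpha wins 14–9.
Lambda vs Beta: Lambda, 12–11.
Lambda vs Alpha: Alpha wins 14–9.
Beta–Alpha: Beta 12–11.
No project is unbeaten: Theta loses to Gamma; Gamma loses to Alpha; Eta loses to Theta; Lambda loses to Theta; Beta loses to Theta; Alpha loses to Theta. In particular Theta > Alpha > Gamma > Theta is a majority cycle — no Condorcet winner exists.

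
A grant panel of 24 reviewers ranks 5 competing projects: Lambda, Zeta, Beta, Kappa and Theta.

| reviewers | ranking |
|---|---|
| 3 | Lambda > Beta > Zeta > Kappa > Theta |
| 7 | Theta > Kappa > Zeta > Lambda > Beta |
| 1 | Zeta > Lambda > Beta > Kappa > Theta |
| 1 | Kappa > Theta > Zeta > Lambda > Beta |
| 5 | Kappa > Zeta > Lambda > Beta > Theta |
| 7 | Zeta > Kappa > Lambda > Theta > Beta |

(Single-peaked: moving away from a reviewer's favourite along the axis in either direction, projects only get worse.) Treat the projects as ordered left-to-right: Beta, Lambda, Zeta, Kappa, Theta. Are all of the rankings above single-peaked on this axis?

Axis positions: Beta=1, Lambda=2, Zeta=3, Kappa=4, Theta=5.
Type 1 (peak Lambda at position 2): ranking walks positions 2-1-3-4-5, expanding outward from the peak — single-peaked.
Type 2 (peak Theta at position 5): ranking walks positions 5-4-3-2-1, expanding outward from the peak — single-peaked.
Type 3 (peak Zeta at position 3): ranking walks positions 3-2-1-4-5, expanding outward from the peak — single-peaked.
Type 4 (peak Kappa at position 4): ranking walks positions 4-5-3-2-1, expanding outward from the peak — single-peaked.
Type 5 (peak Kappa at position 4): ranking walks positions 4-3-2-1-5, expanding outward from the peak — single-peaked.
Type 6 (peak Zeta at position 3): ranking walks positions 3-4-2-5-1, expanding outward from the peak — single-peaked.
Every ranking is single-peaked on this axis.

yes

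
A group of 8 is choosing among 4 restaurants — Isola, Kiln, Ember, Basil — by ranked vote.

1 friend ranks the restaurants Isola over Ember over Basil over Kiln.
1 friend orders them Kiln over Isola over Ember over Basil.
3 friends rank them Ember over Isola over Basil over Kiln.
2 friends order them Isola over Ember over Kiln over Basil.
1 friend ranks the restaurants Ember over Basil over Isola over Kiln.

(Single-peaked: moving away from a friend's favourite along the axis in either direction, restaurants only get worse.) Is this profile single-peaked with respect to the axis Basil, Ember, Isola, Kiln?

yes

Axis positions: Basil=1, Ember=2, Isola=3, Kiln=4.
Group 1 (peak Isola at position 3): ranking walks positions 3-2-1-4, expanding outward from the peak — single-peaked.
Group 2 (peak Kiln at position 4): ranking walks positions 4-3-2-1, expanding outward from the peak — single-peaked.
Group 3 (peak Ember at position 2): ranking walks positions 2-3-1-4, expanding outward from the peak — single-peaked.
Group 4 (peak Isola at position 3): ranking walks positions 3-2-4-1, expanding outward from the peak — single-peaked.
Group 5 (peak Ember at position 2): ranking walks positions 2-1-3-4, expanding outward from the peak — single-peaked.
Every ranking is single-peaked on this axis.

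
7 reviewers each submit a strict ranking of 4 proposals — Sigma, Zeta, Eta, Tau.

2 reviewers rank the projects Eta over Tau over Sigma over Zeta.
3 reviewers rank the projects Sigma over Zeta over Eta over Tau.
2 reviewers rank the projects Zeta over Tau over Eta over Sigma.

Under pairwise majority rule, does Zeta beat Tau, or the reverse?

Zeta

Ballots ranking Zeta above Tau: 3 + 2 = 5.
Ballots ranking Tau above Zeta: 7 − 5 = 2.
Zeta wins the head-to-head 5–2.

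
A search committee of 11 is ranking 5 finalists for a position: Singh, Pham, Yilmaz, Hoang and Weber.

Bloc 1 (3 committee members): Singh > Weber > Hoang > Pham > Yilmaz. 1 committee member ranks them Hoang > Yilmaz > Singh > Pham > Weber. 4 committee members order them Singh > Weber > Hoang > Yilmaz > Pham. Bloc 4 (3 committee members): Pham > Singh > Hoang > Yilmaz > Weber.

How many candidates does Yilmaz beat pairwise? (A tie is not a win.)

0

Yilmaz against each rival (11 committee members):
Yilmaz vs Singh: 1 to 10, Singh.
Yilmaz vs Pham: 1+4 = 5 for Yilmaz, 6 for Pham — Pham by 6–5.
Yilmaz vs Hoang: Yilmaz is ranked higher on 0 ballots, Hoang on 11. Hoang wins 11–0.
Yilmaz vs Weber: Yilmaz is ranked higher on 1+3 = 4 ballots, Weber on 7. Weber wins 7–4.
Yilmaz beats no one; loses to Singh, Pham, Hoang, Weber — 0 pairwise wins.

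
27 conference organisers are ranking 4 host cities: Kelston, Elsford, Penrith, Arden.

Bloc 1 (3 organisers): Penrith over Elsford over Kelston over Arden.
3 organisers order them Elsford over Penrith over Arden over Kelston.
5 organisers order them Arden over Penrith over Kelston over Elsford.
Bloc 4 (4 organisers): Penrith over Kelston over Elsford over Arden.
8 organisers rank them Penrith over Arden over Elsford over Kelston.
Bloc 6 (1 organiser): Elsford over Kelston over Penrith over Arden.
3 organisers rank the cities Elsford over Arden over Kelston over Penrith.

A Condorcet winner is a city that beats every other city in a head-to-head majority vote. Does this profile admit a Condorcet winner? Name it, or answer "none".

Head-to-head results (27 organisers):
Kelston vs Elsford: 9 to 18, Elsford.
Kelston–Penrith: Penrith 23–4.
Kelston–Arden: Arden 19–8.
Elsford vs Penrith: Penrith wins 20–7.
Elsford vs Arden: Elsford, 14–13.
Penrith vs Arden: Penrith is ranked higher on 3+3+4+8+1 = 19 ballots, Arden on 8. Penrith wins 19–8.
Only Penrith has no losses; Penrith is the Condorcet winner.

Penrith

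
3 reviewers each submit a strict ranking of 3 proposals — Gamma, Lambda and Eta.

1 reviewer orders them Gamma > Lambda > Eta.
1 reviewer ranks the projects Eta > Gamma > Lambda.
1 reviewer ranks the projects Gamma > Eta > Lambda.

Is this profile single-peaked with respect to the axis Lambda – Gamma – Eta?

yes

Axis positions: Lambda=1, Gamma=2, Eta=3.
Bloc 1 (peak Gamma at position 2): ranking walks positions 2-1-3, expanding outward from the peak — single-peaked.
Bloc 2 (peak Eta at position 3): ranking walks positions 3-2-1, expanding outward from the peak — single-peaked.
Bloc 3 (peak Gamma at position 2): ranking walks positions 2-3-1, expanding outward from the peak — single-peaked.
Every ranking is single-peaked on this axis.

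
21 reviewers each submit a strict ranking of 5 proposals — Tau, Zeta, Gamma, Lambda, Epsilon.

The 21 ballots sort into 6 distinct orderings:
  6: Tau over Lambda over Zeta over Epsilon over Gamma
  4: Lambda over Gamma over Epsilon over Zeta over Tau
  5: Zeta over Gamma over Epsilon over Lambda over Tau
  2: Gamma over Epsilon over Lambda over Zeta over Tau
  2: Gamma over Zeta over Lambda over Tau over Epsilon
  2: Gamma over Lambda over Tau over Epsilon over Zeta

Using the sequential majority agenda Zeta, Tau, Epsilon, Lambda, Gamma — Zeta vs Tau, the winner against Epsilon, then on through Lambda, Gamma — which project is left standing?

Gamma

Round 1: Zeta vs Tau — 13–8, Zeta advances.
Round 2: Zeta vs Epsilon — 13–8, Zeta advances.
Round 3: Zeta vs Lambda — 7–14, Lambda advances.
Round 4: Lambda vs Gamma — 10–11, Gamma advances.
Gamma survives the agenda.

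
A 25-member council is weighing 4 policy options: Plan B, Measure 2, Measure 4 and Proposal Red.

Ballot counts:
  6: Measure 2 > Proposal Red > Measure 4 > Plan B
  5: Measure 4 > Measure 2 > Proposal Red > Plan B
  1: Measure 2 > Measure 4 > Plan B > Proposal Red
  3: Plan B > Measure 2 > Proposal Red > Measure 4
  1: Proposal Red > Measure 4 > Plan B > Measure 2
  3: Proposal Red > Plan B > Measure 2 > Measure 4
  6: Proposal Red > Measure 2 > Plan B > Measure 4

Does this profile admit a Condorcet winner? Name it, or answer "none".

Head-to-head results (25 council members):
Plan B vs Measure 2: Measure 2 wins 18–7.
Plan B vs Measure 4: Measure 4 wins 13–12.
Plan B vs Proposal Red: Proposal Red, 21–4.
Measure 2 vs Measure 4: Measure 2, 19–6.
Measure 2 vs Proposal Red: Measure 2, 15–10.
Measure 4 vs Proposal Red: Proposal Red, 19–6.
Measure 2 defeats every rival head-to-head and is the Condorcet winner.

Measure 2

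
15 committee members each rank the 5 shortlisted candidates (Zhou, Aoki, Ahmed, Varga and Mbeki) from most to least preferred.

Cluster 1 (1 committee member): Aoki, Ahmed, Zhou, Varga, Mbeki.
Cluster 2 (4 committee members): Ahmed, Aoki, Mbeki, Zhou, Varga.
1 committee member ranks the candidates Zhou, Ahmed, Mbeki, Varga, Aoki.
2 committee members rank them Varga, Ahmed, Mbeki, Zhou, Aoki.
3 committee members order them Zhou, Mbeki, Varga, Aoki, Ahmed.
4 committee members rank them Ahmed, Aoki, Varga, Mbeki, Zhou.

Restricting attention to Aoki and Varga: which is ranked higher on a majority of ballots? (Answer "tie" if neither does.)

Aoki

Ballots ranking Aoki above Varga: 1 + 4 + 4 = 9.
Ballots ranking Varga above Aoki: 15 − 9 = 6.
Aoki wins the head-to-head 9–6.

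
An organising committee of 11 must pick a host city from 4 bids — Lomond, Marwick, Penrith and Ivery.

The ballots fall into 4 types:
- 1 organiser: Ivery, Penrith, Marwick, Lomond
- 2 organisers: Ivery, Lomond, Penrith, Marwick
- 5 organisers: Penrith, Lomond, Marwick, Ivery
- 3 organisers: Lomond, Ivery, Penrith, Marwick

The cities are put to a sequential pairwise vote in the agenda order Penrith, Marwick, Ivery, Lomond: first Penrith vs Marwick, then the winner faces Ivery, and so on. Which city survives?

Lomond

Round 1: Penrith vs Marwick — 11–0, Penrith advances.
Round 2: Penrith vs Ivery — 5–6, Ivery advances.
Round 3: Ivery vs Lomond — 3–8, Lomond advances.
The agenda winner is Lomond.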